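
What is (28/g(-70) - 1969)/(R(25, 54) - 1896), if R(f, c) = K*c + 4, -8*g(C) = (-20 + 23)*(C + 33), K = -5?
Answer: 218335/239982 ≈ 0.90980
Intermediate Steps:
g(C) = -99/8 - 3*C/8 (g(C) = -(-20 + 23)*(C + 33)/8 = -3*(33 + C)/8 = -(99 + 3*C)/8 = -99/8 - 3*C/8)
R(f, c) = 4 - 5*c (R(f, c) = -5*c + 4 = 4 - 5*c)
(28/g(-70) - 1969)/(R(25, 54) - 1896) = (28/(-99/8 - 3/8*(-70)) - 1969)/((4 - 5*54) - 1896) = (28/(-99/8 + 105/4) - 1969)/((4 - 270) - 1896) = (28/(111/8) - 1969)/(-266 - 1896) = (28*(8/111) - 1969)/(-2162) = (224/111 - 1969)*(-1/2162) = -218335/111*(-1/2162) = 218335/239982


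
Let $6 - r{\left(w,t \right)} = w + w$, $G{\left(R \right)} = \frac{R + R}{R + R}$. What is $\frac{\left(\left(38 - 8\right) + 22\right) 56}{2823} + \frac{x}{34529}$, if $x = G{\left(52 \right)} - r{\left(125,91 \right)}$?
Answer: $\frac{101240083}{97475367} \approx 1.0386$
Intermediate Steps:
$G{\left(R \right)} = 1$ ($G{\left(R \right)} = \frac{2 R}{2 R} = 2 R \frac{1}{2 R} = 1$)
$r{\left(w,t \right)} = 6 - 2 w$ ($r{\left(w,t \right)} = 6 - \left(w + w\right) = 6 - 2 w$)
$x = 245$ ($x = 1 - \left(6 - 250\right) = 1 - -244 = 1 + 244 = 245$)
$\frac{\left(\left(38 - 8\right) + 22\right) 56}{2823} + \frac{x}{34529} = \frac{\left(\left(38 - 8\right) + 22\right) 56}{2823} + \frac{245}{34529} = \left(\left(38 - 8\right) + 22\right) 56 \cdot \frac{1}{2823} + 245 \cdot \frac{1}{34529} = \left(30 + 22\right) 56 \cdot \frac{1}{2823} + \frac{245}{34529} = 52 \cdot 56 \cdot \frac{1}{2823} + \frac{245}{34529} = 2912 \cdot \frac{1}{2823} + \frac{245}{34529} = \frac{2912}{2823} + \frac{245}{34529} = \frac{101240083}{97475367}$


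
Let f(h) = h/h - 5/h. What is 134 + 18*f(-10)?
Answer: 161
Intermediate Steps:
f(h) = 1 - 5/h
134 + 18*f(-10) = 134 + 18*((-5 - 10)/(-10)) = 134 + 18*(-1/10*(-15)) = 134 + 18*(3/2) = 134 + 27 = 161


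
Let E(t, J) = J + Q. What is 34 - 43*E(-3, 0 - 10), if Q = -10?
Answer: 894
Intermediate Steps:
E(t, J) = -10 + J (E(t, J) = J - 10 = -10 + J)
34 - 43*E(-3, 0 - 10) = 34 - 43*(-10 + (0 - 10)) = 34 - 43*(-10 - 10) = 34 - 43*(-20) = 34 + 860 = 894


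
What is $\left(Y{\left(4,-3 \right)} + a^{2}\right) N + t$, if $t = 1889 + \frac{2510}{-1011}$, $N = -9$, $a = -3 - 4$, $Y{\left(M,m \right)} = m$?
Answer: $\frac{1488715}{1011} \approx 1472.5$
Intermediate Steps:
$a = -7$
$t = \frac{1907269}{1011}$ ($t = 1889 + 2510 \left(- \frac{1}{1011}\right) = 1889 - \frac{2510}{1011} = \frac{1907269}{1011} \approx 1886.5$)
$\left(Y{\left(4,-3 \right)} + a^{2}\right) N + t = \left(-3 + \left(-7\right)^{2}\right) \left(-9\right) + \frac{1907269}{1011} = \left(-3 + 49\right) \left(-9\right) + \frac{1907269}{1011} = 46 \left(-9\right) + \frac{1907269}{1011} = -414 + \frac{1907269}{1011} = \frac{1488715}{1011}$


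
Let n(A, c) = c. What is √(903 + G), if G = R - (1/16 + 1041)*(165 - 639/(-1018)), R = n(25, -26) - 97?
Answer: 11*I*√23521819434/4072 ≈ 414.31*I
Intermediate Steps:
R = -123 (R = -26 - 97 = -123)
G = -2810523537/16288 (G = -123 - (1/16 + 1041)*(165 - 639/(-1018)) = -123 - (1/16 + 1041)*(165 - 639*(-1/1018)) = -123 - 16657*(165 + 639/1018)/16 = -123 - 16657*168609/(16*1018) = -123 - 1*2808520113/16288 = -123 - 2808520113/16288 = -2810523537/16288 ≈ -1.7255e+5)
√(903 + G) = √(903 - 2810523537/16288) = √(-2795815473/16288) = 11*I*√23521819434/4072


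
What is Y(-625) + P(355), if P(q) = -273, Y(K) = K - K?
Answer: -273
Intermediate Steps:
Y(K) = 0
Y(-625) + P(355) = 0 - 273 = -273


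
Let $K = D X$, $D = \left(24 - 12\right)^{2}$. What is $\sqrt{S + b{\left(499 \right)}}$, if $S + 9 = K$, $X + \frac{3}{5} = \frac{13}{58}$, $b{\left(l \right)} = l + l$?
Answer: $\frac{\sqrt{19655765}}{145} \approx 30.576$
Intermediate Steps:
$b{\left(l \right)} = 2 l$
$X = - \frac{109}{290}$ ($X = - \frac{3}{5} + \frac{13}{58} = - \frac{109}{290} \approx -0.37586$)
$D = 144$ ($D = 12^{2} = 144$)
$K = - \frac{7848}{145}$ ($K = 144 \left(- \frac{109}{290}\right) = - \frac{7848}{145} \approx -54.124$)
$S = - \frac{9153}{145}$ ($S = -9 - \frac{7848}{145} = - \frac{9153}{145} \approx -63.124$)
$\sqrt{S + b{\left(499 \right)}} = \sqrt{- \frac{9153}{145} + 2 \cdot 499} = \sqrt{- \frac{9153}{145} + 998} = \sqrt{\frac{135557}{145}} = \frac{\sqrt{19655765}}{145}$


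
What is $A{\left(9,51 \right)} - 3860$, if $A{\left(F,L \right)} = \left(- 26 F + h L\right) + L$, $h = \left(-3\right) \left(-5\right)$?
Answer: $-3278$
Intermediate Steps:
$h = 15$
$A{\left(F,L \right)} = - 26 F + 16 L$ ($A{\left(F,L \right)} = \left(- 26 F + 15 L\right) + L = - 26 F + 16 L$)
$A{\left(9,51 \right)} - 3860 = \left(\left(-26\right) 9 + 16 \cdot 51\right) - 3860 = \left(-234 + 816\right) - 3860 = 582 - 3860 = -3278$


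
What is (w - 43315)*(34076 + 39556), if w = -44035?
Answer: -6431755200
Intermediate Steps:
(w - 43315)*(34076 + 39556) = (-44035 - 43315)*(34076 + 39556) = -87350*73632 = -6431755200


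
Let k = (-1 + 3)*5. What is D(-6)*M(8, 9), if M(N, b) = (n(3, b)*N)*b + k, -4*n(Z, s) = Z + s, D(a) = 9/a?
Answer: 309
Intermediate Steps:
k = 10 (k = 2*5 = 10)
n(Z, s) = -Z/4 - s/4 (n(Z, s) = -(Z + s)/4 = -Z/4 - s/4)
M(N, b) = 10 + N*b*(-¾ - b/4) (M(N, b) = ((-¼*3 - b/4)*N)*b + 10 = ((-¾ - b/4)*N)*b + 10 = (N*(-¾ - b/4))*b + 10 = N*b*(-¾ - b/4) + 10 = 10 + N*b*(-¾ - b/4))
D(-6)*M(8, 9) = (9/(-6))*(10 - ¼*8*9*(3 + 9)) = (9*(-⅙))*(10 - ¼*8*9*12) = -3*(10 - 216)/2 = -3/2*(-206) = 309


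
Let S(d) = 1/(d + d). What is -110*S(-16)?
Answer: 55/16 ≈ 3.4375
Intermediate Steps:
S(d) = 1/(2*d)
-110*S(-16) = -55/(-16) = -55*(-1)/16 = -110*(-1/32) = 55/16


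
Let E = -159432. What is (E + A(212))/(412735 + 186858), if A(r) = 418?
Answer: -159014/599593 ≈ -0.26520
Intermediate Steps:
(E + A(212))/(412735 + 186858) = (-159432 + 418)/(412735 + 186858) = -159014/599593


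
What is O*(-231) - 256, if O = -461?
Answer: 106235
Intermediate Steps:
O*(-231) - 256 = -461*(-231) - 256 = 106491 - 256 = 106235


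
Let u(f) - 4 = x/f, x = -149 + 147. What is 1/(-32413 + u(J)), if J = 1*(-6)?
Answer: -3/97226 ≈ -3.0856e-5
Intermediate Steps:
J = -6
x = -2
u(f) = 4 - 2/f
1/(-32413 + u(J)) = 1/(-32413 + (4 - 2/(-6))) = 1/(-32413 + (4 - 2*(-⅙))) = 1/(-32413 + (4 + ⅓)) = 1/(-32413 + 13/3) = 1/(-97226/3) = -3/97226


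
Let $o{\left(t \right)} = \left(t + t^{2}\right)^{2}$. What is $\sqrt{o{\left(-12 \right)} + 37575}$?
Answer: $9 \sqrt{679} \approx 234.52$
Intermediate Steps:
$\sqrt{o{\left(-12 \right)} + 37575} = \sqrt{\left(-12\right)^{2} \left(1 - 12\right)^{2} + 37575} = \sqrt{144 \left(-11\right)^{2} + 37575} = \sqrt{144 \cdot 121 + 37575} = \sqrt{17424 + 37575} = \sqrt{54999} = 9 \sqrt{679}$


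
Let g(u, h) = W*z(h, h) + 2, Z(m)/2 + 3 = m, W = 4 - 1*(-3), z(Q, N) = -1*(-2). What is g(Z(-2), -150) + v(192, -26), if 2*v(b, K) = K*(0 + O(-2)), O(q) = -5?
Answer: 81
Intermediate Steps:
z(Q, N) = 2
W = 7 (W = 4 + 3 = 7)
Z(m) = -6 + 2*m
g(u, h) = 16 (g(u, h) = 7*2 + 2 = 14 + 2 = 16)
v(b, K) = -5*K/2 (v(b, K) = (K*(0 - 5))/2 = (K*(-5))/2 = (-5*K)/2 = -5*K/2)
g(Z(-2), -150) + v(192, -26) = 16 - 5/2*(-26) = 16 + 65 = 81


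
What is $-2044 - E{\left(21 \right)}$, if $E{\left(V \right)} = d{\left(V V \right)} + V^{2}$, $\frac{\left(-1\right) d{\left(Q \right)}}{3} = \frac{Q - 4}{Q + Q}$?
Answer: $- \frac{730153}{294} \approx -2483.5$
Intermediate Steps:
$d{\left(Q \right)} = - \frac{3 \left(-4 + Q\right)}{2 Q}$ ($d{\left(Q \right)} = - 3 \frac{Q - 4}{Q + Q} = - 3 \frac{-4 + Q}{2 Q} = - \frac{3 \left(-4 + Q\right)}{2 Q}$)
$E{\left(V \right)} = - \frac{3}{2} + V^{2} + \frac{6}{V^{2}}$ ($E{\left(V \right)} = \left(- \frac{3}{2} + \frac{6}{V V}\right) + V^{2} = \left(- \frac{3}{2} + \frac{6}{V^{2}}\right) + V^{2} = - \frac{3}{2} + V^{2} + \frac{6}{V^{2}}$)
$-2044 - E{\left(21 \right)} = -2044 - \left(- \frac{3}{2} + 21^{2} + \frac{6}{441}\right) = -2044 - \left(- \frac{3}{2} + 441 + 6 \cdot \frac{1}{441}\right) = -2044 - \left(- \frac{3}{2} + 441 + \frac{2}{147}\right) = -2044 - \frac{129217}{294} = - \frac{730153}{294}$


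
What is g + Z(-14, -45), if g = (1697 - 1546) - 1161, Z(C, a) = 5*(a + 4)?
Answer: -1215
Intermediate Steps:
Z(C, a) = 20 + 5*a (Z(C, a) = 5*(4 + a) = 20 + 5*a)
g = -1010 (g = 151 - 1161 = -1010)
g + Z(-14, -45) = -1010 + (20 + 5*(-45)) = -1010 + (20 - 225) = -1010 - 205 = -1215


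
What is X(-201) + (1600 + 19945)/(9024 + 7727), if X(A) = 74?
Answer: 1261119/16751 ≈ 75.286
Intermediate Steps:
X(-201) + (1600 + 19945)/(9024 + 7727) = 74 + (1600 + 19945)/(9024 + 7727) = 74 + 21545/16751 = 1261119/16751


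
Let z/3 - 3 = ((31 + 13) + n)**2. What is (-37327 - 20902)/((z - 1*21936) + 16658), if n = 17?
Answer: -58229/5894 ≈ -9.8794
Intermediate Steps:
z = 11172 (z = 9 + 3*((31 + 13) + 17)**2 = 9 + 3*(44 + 17)**2 = 9 + 3*61**2 = 9 + 3*3721 = 9 + 11163 = 11172)
(-37327 - 20902)/((z - 1*21936) + 16658) = (-37327 - 20902)/((11172 - 1*21936) + 16658) = -58229/((11172 - 21936) + 16658) = -58229/(-10764 + 16658) = -58229/5894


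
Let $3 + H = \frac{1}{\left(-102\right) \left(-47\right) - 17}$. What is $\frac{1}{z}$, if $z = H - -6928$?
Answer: $\frac{4777}{33080726} \approx 0.0001444$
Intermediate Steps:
$H = - \frac{14330}{4777}$ ($H = -3 + \frac{1}{\left(-102\right) \left(-47\right) - 17} = -3 + \frac{1}{4794 - 17} = -3 + \frac{1}{4777} = - \frac{14330}{4777} \approx -2.9998$)
$z = \frac{33080726}{4777}$ ($z = - \frac{14330}{4777} - -6928 = - \frac{14330}{4777} + 6928 = \frac{33080726}{4777} \approx 6925.0$)
$\frac{1}{z} = \frac{1}{\frac{33080726}{4777}} = \frac{4777}{33080726}$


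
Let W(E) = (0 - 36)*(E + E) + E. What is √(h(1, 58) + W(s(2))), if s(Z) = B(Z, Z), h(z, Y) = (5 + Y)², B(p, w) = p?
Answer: √3827 ≈ 61.863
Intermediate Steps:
s(Z) = Z
W(E) = -71*E (W(E) = -72*E + E = -71*E)
√(h(1, 58) + W(s(2))) = √((5 + 58)² - 71*2) = √(63² - 142) = √(3969 - 142) = √3827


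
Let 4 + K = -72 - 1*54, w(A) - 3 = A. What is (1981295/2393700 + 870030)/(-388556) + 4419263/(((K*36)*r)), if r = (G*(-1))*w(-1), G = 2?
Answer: 3392758922336501/14509349356320 ≈ 233.83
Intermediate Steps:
w(A) = 3 + A
K = -130 (K = -4 + (-72 - 1*54) = -4 + (-72 - 54) = -4 - 126 = -130)
r = -4 (r = (2*(-1))*(3 - 1) = -2*2 = -4)
(1981295/2393700 + 870030)/(-388556) + 4419263/(((K*36)*r)) = (1981295/2393700 + 870030)/(-388556) + 4419263/((-130*36*(-4))) = (1981295*(1/2393700) + 870030)*(-1/388556) + 4419263/((-4680*(-4))) = (396259/478740 + 870030)*(-1/388556) + 4419263/18720 = (416518558459/478740)*(-1/388556) + 4419263*(1/18720) = -416518558459/186017299440 + 4419263/18720 = 3392758922336501/14509349356320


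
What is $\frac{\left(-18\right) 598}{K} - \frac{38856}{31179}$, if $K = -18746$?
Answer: $- \frac{5035690}{7493353} \approx -0.67202$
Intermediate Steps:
$\frac{\left(-18\right) 598}{K} - \frac{38856}{31179} = \frac{\left(-18\right) 598}{-18746} - \frac{38856}{31179} = \left(-10764\right) \left(- \frac{1}{18746}\right) - \frac{12952}{10393} = \frac{414}{721} - \frac{12952}{10393} = - \frac{5035690}{7493353}$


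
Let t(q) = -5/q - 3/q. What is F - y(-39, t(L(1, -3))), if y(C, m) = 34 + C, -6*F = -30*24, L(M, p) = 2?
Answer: 125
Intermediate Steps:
F = 120 (F = -(-5)*24 = -⅙*(-720) = 120)
t(q) = -8/q
F - y(-39, t(L(1, -3))) = 120 - (34 - 39) = 120 - 1*(-5) = 120 + 5 = 125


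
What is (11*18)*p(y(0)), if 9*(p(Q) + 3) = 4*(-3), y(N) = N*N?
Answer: -858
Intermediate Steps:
y(N) = N²
p(Q) = -13/3 (p(Q) = -3 + (4*(-3))/9 = -3 + (⅑)*(-12) = -3 - 4/3 = -13/3)
(11*18)*p(y(0)) = (11*18)*(-13/3) = 198*(-13/3) = -858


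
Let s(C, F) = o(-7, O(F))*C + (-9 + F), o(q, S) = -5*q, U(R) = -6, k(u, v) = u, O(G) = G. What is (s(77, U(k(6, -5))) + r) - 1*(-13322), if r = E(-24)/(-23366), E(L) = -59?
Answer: 373902791/23366 ≈ 16002.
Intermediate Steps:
r = 59/23366 (r = -59/(-23366) = -59*(-1/23366) = 59/23366 ≈ 0.0025250)
s(C, F) = -9 + F + 35*C (s(C, F) = (-5*(-7))*C + (-9 + F) = 35*C + (-9 + F) = -9 + F + 35*C)
(s(77, U(k(6, -5))) + r) - 1*(-13322) = ((-9 - 6 + 35*77) + 59/23366) - 1*(-13322) = ((-9 - 6 + 2695) + 59/23366) + 13322 = (2680 + 59/23366) + 13322 = 62620939/23366 + 13322 = 373902791/23366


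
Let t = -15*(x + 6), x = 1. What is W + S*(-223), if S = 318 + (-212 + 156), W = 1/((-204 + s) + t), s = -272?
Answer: -33945507/581 ≈ -58426.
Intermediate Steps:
t = -105 (t = -15*(1 + 6) = -15*7 = -105)
W = -1/581 (W = 1/((-204 - 272) - 105) = 1/(-476 - 105) = 1/(-581) = -1/581 ≈ -0.0017212)
S = 262 (S = 318 - 56 = 262)
W + S*(-223) = -1/581 + 262*(-223) = -1/581 - 58426 = -33945507/581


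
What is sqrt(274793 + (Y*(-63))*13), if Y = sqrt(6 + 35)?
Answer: sqrt(274793 - 819*sqrt(41)) ≈ 519.18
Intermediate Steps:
Y = sqrt(41) ≈ 6.4031
sqrt(274793 + (Y*(-63))*13) = sqrt(274793 + (sqrt(41)*(-63))*13) = sqrt(274793 - 63*sqrt(41)*13) = sqrt(274793 - 819*sqrt(41))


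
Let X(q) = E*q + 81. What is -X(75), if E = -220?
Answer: 16419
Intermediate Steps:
X(q) = 81 - 220*q (X(q) = -220*q + 81 = 81 - 220*q)
-X(75) = -(81 - 220*75) = -(81 - 16500) = -1*(-16419) = 16419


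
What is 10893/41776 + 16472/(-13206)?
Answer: -3832967/3885168 ≈ -0.98656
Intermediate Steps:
10893/41776 + 16472/(-13206) = 10893*(1/41776) + 16472*(-1/13206) = 10893/41776 - 116/93 = -3832967/3885168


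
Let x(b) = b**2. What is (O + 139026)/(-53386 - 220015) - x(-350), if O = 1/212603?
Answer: -7120448975712179/58125872803 ≈ -1.2250e+5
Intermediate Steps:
O = 1/212603 ≈ 4.7036e-6
(O + 139026)/(-53386 - 220015) - x(-350) = (1/212603 + 139026)/(-53386 - 220015) - 1*(-350)**2 = (29557344679/212603)/(-273401) - 1*122500 = (29557344679/212603)*(-1/273401) - 122500 = -29557344679/58125872803 - 122500 = -7120448975712179/58125872803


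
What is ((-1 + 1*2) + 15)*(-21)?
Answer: -336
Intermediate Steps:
((-1 + 1*2) + 15)*(-21) = ((-1 + 2) + 15)*(-21) = (1 + 15)*(-21) = 16*(-21) = -336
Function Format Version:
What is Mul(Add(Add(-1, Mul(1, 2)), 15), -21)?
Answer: -336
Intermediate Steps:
Mul(Add(Add(-1, Mul(1, 2)), 15), -21) = Mul(Add(Add(-1, 2), 15), -21) = Mul(Add(1, 15), -21) = Mul(16, -21) = -336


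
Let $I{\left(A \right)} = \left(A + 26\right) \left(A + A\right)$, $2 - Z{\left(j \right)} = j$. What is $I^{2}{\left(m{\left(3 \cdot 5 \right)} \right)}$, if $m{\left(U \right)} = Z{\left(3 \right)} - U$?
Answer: $102400$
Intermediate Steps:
$Z{\left(j \right)} = 2 - j$
$m{\left(U \right)} = -1 - U$ ($m{\left(U \right)} = \left(2 - 3\right) - U = -1 - U$)
$I{\left(A \right)} = 2 A \left(26 + A\right)$ ($I{\left(A \right)} = \left(26 + A\right) 2 A = 2 A \left(26 + A\right)$)
$I^{2}{\left(m{\left(3 \cdot 5 \right)} \right)} = \left(2 \left(-1 - 3 \cdot 5\right) \left(26 - \left(1 + 3 \cdot 5\right)\right)\right)^{2} = \left(2 \left(-1 - 15\right) \left(26 - 16\right)\right)^{2} = \left(2 \left(-16\right) \left(26 - 16\right)\right)^{2} = \left(2 \left(-16\right) 10\right)^{2} = \left(-320\right)^{2} = 102400$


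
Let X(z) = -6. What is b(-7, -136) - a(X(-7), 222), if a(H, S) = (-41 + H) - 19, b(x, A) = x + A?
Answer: -77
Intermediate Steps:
b(x, A) = A + x
a(H, S) = -60 + H
b(-7, -136) - a(X(-7), 222) = (-136 - 7) - (-60 - 6) = -143 - 1*(-66) = -143 + 66 = -77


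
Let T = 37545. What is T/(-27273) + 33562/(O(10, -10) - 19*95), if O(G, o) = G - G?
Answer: -327701717/16409255 ≈ -19.971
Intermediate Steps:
O(G, o) = 0
T/(-27273) + 33562/(O(10, -10) - 19*95) = 37545/(-27273) + 33562/(0 - 19*95) = 37545*(-1/27273) + 33562/(0 - 1805) = -12515/9091 + 33562/(-1805) = -12515/9091 + 33562*(-1/1805) = -12515/9091 - 33562/1805 = -327701717/16409255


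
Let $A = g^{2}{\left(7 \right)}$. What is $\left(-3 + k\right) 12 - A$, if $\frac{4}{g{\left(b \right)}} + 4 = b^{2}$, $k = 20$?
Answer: $\frac{413084}{2025} \approx 203.99$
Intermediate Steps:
$g{\left(b \right)} = \frac{4}{-4 + b^{2}}$
$A = \frac{16}{2025}$ ($A = \left(\frac{4}{-4 + 7^{2}}\right)^{2} = \left(\frac{4}{-4 + 49}\right)^{2} = \left(\frac{4}{45}\right)^{2} = \frac{16}{2025} \approx 0.0079012$)
$\left(-3 + k\right) 12 - A = \left(-3 + 20\right) 12 - \frac{16}{2025} = 17 \cdot 12 - \frac{16}{2025} = 204 - \frac{16}{2025} = \frac{413084}{2025}$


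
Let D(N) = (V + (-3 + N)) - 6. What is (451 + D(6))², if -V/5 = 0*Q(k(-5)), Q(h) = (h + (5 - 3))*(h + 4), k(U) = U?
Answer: 200704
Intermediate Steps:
Q(h) = (2 + h)*(4 + h) (Q(h) = (h + 2)*(4 + h) = (2 + h)*(4 + h))
V = 0 (V = -0*(8 + (-5)² + 6*(-5)) = -0*(8 + 25 - 30) = -0*3 = -5*0 = 0)
D(N) = -9 + N (D(N) = (0 + (-3 + N)) - 6 = (-3 + N) - 6 = -9 + N)
(451 + D(6))² = (451 + (-9 + 6))² = (451 - 3)² = 448² = 200704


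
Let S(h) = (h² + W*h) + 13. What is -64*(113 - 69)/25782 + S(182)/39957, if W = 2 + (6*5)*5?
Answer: 242508745/171695229 ≈ 1.4124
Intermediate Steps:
W = 152 (W = 2 + 30*5 = 2 + 150 = 152)
S(h) = 13 + h² + 152*h (S(h) = (h² + 152*h) + 13 = 13 + h² + 152*h)
-64*(113 - 69)/25782 + S(182)/39957 = -64*(113 - 69)/25782 + (13 + 182² + 152*182)/39957 = -64*44*(1/25782) + (13 + 33124 + 27664)*(1/39957) = -2816*1/25782 + 60801*(1/39957) = -1408/12891 + 20267/13319 = 242508745/171695229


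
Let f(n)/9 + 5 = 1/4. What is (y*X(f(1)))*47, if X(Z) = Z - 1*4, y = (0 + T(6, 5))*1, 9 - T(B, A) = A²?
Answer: 35156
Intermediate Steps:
T(B, A) = 9 - A²
f(n) = -171/4 (f(n) = -45 + 9/4 = -171/4)
y = -16 (y = (0 + (9 - 1*5²))*1 = (0 + (9 - 1*25))*1 = (0 + (9 - 25))*1 = (0 - 16)*1 = -16*1 = -16)
X(Z) = -4 + Z (X(Z) = Z - 4 = -4 + Z)
(y*X(f(1)))*47 = -16*(-4 - 171/4)*47 = -16*(-187/4)*47 = 748*47 = 35156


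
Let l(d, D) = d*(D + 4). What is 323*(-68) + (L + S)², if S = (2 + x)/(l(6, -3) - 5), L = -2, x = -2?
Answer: -21960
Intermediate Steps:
l(d, D) = d*(4 + D)
S = 0 (S = (2 - 2)/(6*(4 - 3) - 5) = 0/(6*1 - 5) = 0/(6 - 5) = 0/1 = 0*1 = 0)
323*(-68) + (L + S)² = 323*(-68) + (-2 + 0)² = -21964 + (-2)² = -21964 + 4 = -21960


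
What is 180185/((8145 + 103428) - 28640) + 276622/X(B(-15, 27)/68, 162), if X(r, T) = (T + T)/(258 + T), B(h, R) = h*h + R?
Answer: 802943096405/2239191 ≈ 3.5859e+5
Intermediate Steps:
B(h, R) = R + h**2 (B(h, R) = h**2 + R = R + h**2)
X(r, T) = 2*T/(258 + T) (X(r, T) = (2*T)/(258 + T) = 2*T/(258 + T))
180185/((8145 + 103428) - 28640) + 276622/X(B(-15, 27)/68, 162) = 180185/((8145 + 103428) - 28640) + 276622/((2*162/(258 + 162))) = 180185/(111573 - 28640) + 276622/((2*162/420)) = 180185/82933 + 276622/((2*162*(1/420))) = 180185*(1/82933) + 276622/(27/35) = 180185/82933 + 276622*(35/27) = 180185/82933 + 9681770/27 = 802943096405/2239191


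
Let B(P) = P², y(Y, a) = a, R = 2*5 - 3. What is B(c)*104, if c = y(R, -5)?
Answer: 2600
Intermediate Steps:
R = 7 (R = 10 - 3 = 7)
c = -5
B(c)*104 = (-5)²*104 = 25*104 = 2600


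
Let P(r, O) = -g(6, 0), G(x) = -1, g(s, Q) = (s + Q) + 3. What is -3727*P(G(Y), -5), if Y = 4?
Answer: 33543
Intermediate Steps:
g(s, Q) = 3 + Q + s (g(s, Q) = (Q + s) + 3 = 3 + Q + s)
P(r, O) = -9 (P(r, O) = -(3 + 0 + 6) = -1*9 = -9)
-3727*P(G(Y), -5) = -3727*(-9) = 33543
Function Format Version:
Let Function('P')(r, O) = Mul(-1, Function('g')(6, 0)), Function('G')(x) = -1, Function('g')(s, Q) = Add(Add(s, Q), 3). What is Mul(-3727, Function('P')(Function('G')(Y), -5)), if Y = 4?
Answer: 33543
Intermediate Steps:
Function('g')(s, Q) = Add(3, Q, s) (Function('g')(s, Q) = Add(Add(Q, s), 3) = Add(3, Q, s))
Function('P')(r, O) = -9 (Function('P')(r, O) = Mul(-1, Add(3, 0, 6)) = Mul(-1, 9) = -9)
Mul(-3727, Function('P')(Function('G')(Y), -5)) = Mul(-3727, -9) = 33543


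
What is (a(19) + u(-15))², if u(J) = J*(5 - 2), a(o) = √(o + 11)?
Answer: (45 - √30)² ≈ 1562.0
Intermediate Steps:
a(o) = √(11 + o)
u(J) = 3*J (u(J) = J*3 = 3*J)
(a(19) + u(-15))² = (√(11 + 19) + 3*(-15))² = (√30 - 45)² = (-45 + √30)²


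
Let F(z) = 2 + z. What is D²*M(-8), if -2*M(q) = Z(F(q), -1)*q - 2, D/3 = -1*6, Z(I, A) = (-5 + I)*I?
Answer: 85860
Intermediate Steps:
Z(I, A) = I*(-5 + I)
D = -18 (D = 3*(-1*6) = 3*(-6) = -18)
M(q) = 1 - q*(-3 + q)*(2 + q)/2 (M(q) = -(((2 + q)*(-5 + (2 + q)))*q - 2)/2 = -(((2 + q)*(-3 + q))*q - 2)/2 = -(((-3 + q)*(2 + q))*q - 2)/2 = -(q*(-3 + q)*(2 + q) - 2)/2 = -(-2 + q*(-3 + q)*(2 + q))/2 = 1 - q*(-3 + q)*(2 + q)/2)
D²*M(-8) = (-18)²*(1 - ½*(-8)*(-3 - 8)*(2 - 8)) = 324*(1 - ½*(-8)*(-11)*(-6)) = 324*(1 + 264) = 324*265 = 85860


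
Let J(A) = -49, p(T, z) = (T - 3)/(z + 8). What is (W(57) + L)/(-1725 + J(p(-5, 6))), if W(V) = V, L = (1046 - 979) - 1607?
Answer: 1483/1774 ≈ 0.83596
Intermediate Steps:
p(T, z) = (-3 + T)/(8 + z)
L = -1540 (L = 67 - 1607 = -1540)
(W(57) + L)/(-1725 + J(p(-5, 6))) = (57 - 1540)/(-1725 - 49) = -1483/(-1774) = -1483*(-1/1774) = 1483/1774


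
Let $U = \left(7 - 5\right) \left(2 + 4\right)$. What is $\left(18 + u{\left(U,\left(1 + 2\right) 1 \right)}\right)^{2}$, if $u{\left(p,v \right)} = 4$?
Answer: $484$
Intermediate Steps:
$U = 12$ ($U = 2 \cdot 6 = 12$)
$\left(18 + u{\left(U,\left(1 + 2\right) 1 \right)}\right)^{2} = \left(18 + 4\right)^{2} = 22^{2} = 484$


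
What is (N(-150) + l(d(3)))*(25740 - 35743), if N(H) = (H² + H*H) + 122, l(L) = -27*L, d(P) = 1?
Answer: -451085285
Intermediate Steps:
N(H) = 122 + 2*H² (N(H) = (H² + H²) + 122 = 2*H² + 122 = 122 + 2*H²)
(N(-150) + l(d(3)))*(25740 - 35743) = ((122 + 2*(-150)²) - 27*1)*(25740 - 35743) = ((122 + 2*22500) - 27)*(-10003) = ((122 + 45000) - 27)*(-10003) = (45122 - 27)*(-10003) = 45095*(-10003) = -451085285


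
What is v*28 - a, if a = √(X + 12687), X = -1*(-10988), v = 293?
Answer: 8204 - 5*√947 ≈ 8050.1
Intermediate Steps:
X = 10988
a = 5*√947 (a = √(10988 + 12687) = √23675 = 5*√947 ≈ 153.87)
v*28 - a = 293*28 - 5*√947 = 8204 - 5*√947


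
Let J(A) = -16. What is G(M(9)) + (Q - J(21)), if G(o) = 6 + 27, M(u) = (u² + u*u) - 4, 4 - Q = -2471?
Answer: 2524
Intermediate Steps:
Q = 2475 (Q = 4 - 1*(-2471) = 4 + 2471 = 2475)
M(u) = -4 + 2*u² (M(u) = (u² + u²) - 4 = 2*u² - 4 = -4 + 2*u²)
G(o) = 33
G(M(9)) + (Q - J(21)) = 33 + (2475 - 1*(-16)) = 33 + (2475 + 16) = 33 + 2491 = 2524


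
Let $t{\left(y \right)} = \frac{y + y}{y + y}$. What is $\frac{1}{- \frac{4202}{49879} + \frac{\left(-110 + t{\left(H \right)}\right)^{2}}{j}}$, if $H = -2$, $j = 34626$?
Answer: $\frac{1727110254}{447113947} \approx 3.8628$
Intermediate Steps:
$t{\left(y \right)} = 1$ ($t{\left(y \right)} = \frac{2 y}{2 y} = 2 y \frac{1}{2 y} = 1$)
$\frac{1}{- \frac{4202}{49879} + \frac{\left(-110 + t{\left(H \right)}\right)^{2}}{j}} = \frac{1}{- \frac{4202}{49879} + \frac{\left(-110 + 1\right)^{2}}{34626}} = \frac{1}{\left(-4202\right) \frac{1}{49879} + \left(-109\right)^{2} \cdot \frac{1}{34626}} = \frac{1}{- \frac{4202}{49879} + 11881 \cdot \frac{1}{34626}} = \frac{1}{- \frac{4202}{49879} + \frac{11881}{34626}} = \frac{1}{\frac{447113947}{1727110254}} = \frac{1727110254}{447113947}$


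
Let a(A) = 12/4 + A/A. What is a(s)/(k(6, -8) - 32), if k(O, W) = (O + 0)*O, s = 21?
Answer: 1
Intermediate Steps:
k(O, W) = O**2 (k(O, W) = O*O = O**2)
a(A) = 4 (a(A) = 12*(1/4) + 1 = 3 + 1 = 4)
a(s)/(k(6, -8) - 32) = 4/(6**2 - 32) = 4/(36 - 32) = 4/4 = 4*(1/4) = 1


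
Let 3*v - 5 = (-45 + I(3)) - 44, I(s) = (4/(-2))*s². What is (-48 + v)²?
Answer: 6724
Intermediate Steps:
I(s) = -2*s² (I(s) = (4*(-½))*s² = -2*s²)
v = -34 (v = 5/3 + ((-45 - 2*3²) - 44)/3 = 5/3 + ((-45 - 2*9) - 44)/3 = 5/3 + ((-45 - 18) - 44)/3 = 5/3 + (-63 - 44)/3 = 5/3 + (⅓)*(-107) = 5/3 - 107/3 = -34)
(-48 + v)² = (-48 - 34)² = (-82)² = 6724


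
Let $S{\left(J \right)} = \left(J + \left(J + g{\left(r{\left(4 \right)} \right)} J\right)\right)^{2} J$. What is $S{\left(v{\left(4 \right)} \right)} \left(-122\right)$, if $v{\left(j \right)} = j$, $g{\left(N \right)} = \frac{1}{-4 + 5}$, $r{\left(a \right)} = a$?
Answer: $-70272$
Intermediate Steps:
$g{\left(N \right)} = 1$ ($g{\left(N \right)} = 1^{-1} = 1$)
$S{\left(J \right)} = 9 J^{3}$ ($S{\left(J \right)} = \left(J + \left(J + 1 J\right)\right)^{2} J = \left(J + \left(J + J\right)\right)^{2} J = \left(J + 2 J\right)^{2} J = \left(3 J\right)^{2} J = 9 J^{2} J = 9 J^{3}$)
$S{\left(v{\left(4 \right)} \right)} \left(-122\right) = 9 \cdot 4^{3} \left(-122\right) = 9 \cdot 64 \left(-122\right) = 576 \left(-122\right) = -70272$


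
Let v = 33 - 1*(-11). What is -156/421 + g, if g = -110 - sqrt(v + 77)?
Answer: -51097/421 ≈ -121.37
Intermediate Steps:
v = 44 (v = 33 + 11 = 44)
g = -121 (g = -110 - sqrt(44 + 77) = -110 - sqrt(121) = -110 - 1*11 = -110 - 11 = -121)
-156/421 + g = -156/421 - 121 = -51097/421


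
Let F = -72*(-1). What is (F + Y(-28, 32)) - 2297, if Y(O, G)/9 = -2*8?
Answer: -2369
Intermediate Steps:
Y(O, G) = -144 (Y(O, G) = 9*(-2*8) = 9*(-16) = -144)
F = 72 (F = -1*(-72) = 72)
(F + Y(-28, 32)) - 2297 = (72 - 144) - 2297 = -72 - 2297 = -2369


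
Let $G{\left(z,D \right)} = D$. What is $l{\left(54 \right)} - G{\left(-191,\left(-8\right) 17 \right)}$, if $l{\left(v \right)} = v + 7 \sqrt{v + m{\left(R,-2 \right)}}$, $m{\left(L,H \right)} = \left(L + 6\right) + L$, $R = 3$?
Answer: $190 + 7 \sqrt{66} \approx 246.87$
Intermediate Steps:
$m{\left(L,H \right)} = 6 + 2 L$ ($m{\left(L,H \right)} = \left(6 + L\right) + L = 6 + 2 L$)
$l{\left(v \right)} = v + 7 \sqrt{12 + v}$ ($l{\left(v \right)} = v + 7 \sqrt{v + \left(6 + 2 \cdot 3\right)} = v + 7 \sqrt{v + \left(6 + 6\right)} = v + 7 \sqrt{v + 12} = v + 7 \sqrt{12 + v}$)
$l{\left(54 \right)} - G{\left(-191,\left(-8\right) 17 \right)} = \left(54 + 7 \sqrt{12 + 54}\right) - \left(-8\right) 17 = \left(54 + 7 \sqrt{66}\right) - -136 = \left(54 + 7 \sqrt{66}\right) + 136 = 190 + 7 \sqrt{66}$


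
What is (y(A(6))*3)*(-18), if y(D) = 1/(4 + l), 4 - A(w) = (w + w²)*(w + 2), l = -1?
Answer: -18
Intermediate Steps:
A(w) = 4 - (2 + w)*(w + w²) (A(w) = 4 - (w + w²)*(w + 2) = 4 - (w + w²)*(2 + w) = 4 - (2 + w)*(w + w²))
y(D) = ⅓ (y(D) = 1/(4 - 1) = 1/3 = ⅓)
(y(A(6))*3)*(-18) = ((⅓)*3)*(-18) = 1*(-18) = -18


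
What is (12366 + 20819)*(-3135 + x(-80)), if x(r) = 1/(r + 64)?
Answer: -1664592785/16 ≈ -1.0404e+8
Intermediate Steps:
x(r) = 1/(64 + r)
(12366 + 20819)*(-3135 + x(-80)) = (12366 + 20819)*(-3135 + 1/(64 - 80)) = 33185*(-3135 + 1/(-16)) = 33185*(-3135 - 1/16) = 33185*(-50161/16) = -1664592785/16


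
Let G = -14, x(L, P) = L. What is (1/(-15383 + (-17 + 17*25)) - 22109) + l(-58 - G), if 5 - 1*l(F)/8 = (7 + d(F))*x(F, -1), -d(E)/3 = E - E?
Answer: -293584876/14975 ≈ -19605.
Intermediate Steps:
d(E) = 0 (d(E) = -3*(E - E) = -3*0 = 0)
l(F) = 40 - 56*F (l(F) = 40 - 8*(7 + 0)*F = 40 - 56*F)
(1/(-15383 + (-17 + 17*25)) - 22109) + l(-58 - G) = (1/(-15383 + (-17 + 17*25)) - 22109) + (40 - 56*(-58 - 1*(-14))) = (1/(-15383 + (-17 + 425)) - 22109) + (40 - 56*(-58 + 14)) = (1/(-15383 + 408) - 22109) + (40 - 56*(-44)) = (1/(-14975) - 22109) + (40 + 2464) = (-1/14975 - 22109) + 2504 = -331082276/14975 + 2504 = -293584876/14975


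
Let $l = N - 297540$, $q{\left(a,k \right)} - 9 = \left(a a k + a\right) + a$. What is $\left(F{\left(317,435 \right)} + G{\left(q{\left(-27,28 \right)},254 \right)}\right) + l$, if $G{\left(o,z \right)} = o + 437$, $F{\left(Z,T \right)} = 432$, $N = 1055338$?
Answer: $779034$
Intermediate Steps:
$q{\left(a,k \right)} = 9 + 2 a + k a^{2}$ ($q{\left(a,k \right)} = 9 + \left(\left(a a k + a\right) + a\right) = 9 + \left(\left(a^{2} k + a\right) + a\right) = 9 + \left(\left(k a^{2} + a\right) + a\right) = 9 + \left(\left(a + k a^{2}\right) + a\right) = 9 + \left(2 a + k a^{2}\right) = 9 + 2 a + k a^{2}$)
$l = 757798$ ($l = 1055338 - 297540 = 757798$)
$G{\left(o,z \right)} = 437 + o$
$\left(F{\left(317,435 \right)} + G{\left(q{\left(-27,28 \right)},254 \right)}\right) + l = \left(432 + \left(437 + \left(9 + 2 \left(-27\right) + 28 \left(-27\right)^{2}\right)\right)\right) + 757798 = \left(432 + \left(437 + \left(9 - 54 + 28 \cdot 729\right)\right)\right) + 757798 = \left(432 + \left(437 + \left(9 - 54 + 20412\right)\right)\right) + 757798 = \left(432 + \left(437 + 20367\right)\right) + 757798 = \left(432 + 20804\right) + 757798 = 21236 + 757798 = 779034$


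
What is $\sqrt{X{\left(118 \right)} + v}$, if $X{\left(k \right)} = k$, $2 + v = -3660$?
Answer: $2 i \sqrt{886} \approx 59.531 i$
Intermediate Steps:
$v = -3662$ ($v = -2 - 3660 = -3662$)
$\sqrt{X{\left(118 \right)} + v} = \sqrt{118 - 3662} = \sqrt{-3544} = 2 i \sqrt{886}$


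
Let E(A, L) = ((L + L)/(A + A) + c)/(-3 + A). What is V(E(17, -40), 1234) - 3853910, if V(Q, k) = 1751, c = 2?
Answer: -3852159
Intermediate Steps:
E(A, L) = (2 + L/A)/(-3 + A) (E(A, L) = ((L + L)/(A + A) + 2)/(-3 + A) = ((2*L)/((2*A)) + 2)/(-3 + A) = ((2*L)*(1/(2*A)) + 2)/(-3 + A) = (L/A + 2)/(-3 + A) = (2 + L/A)/(-3 + A))
V(E(17, -40), 1234) - 3853910 = 1751 - 3853910 = -3852159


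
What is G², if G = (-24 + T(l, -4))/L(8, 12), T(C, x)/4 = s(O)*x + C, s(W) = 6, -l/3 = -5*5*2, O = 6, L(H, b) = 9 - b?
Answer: 25600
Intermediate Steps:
l = 150 (l = -3*(-5*5)*2 = -(-75)*2 = -3*(-50) = 150)
T(C, x) = 4*C + 24*x (T(C, x) = 4*(6*x + C) = 4*(C + 6*x) = 4*C + 24*x)
G = -160 (G = (-24 + (4*150 + 24*(-4)))/(9 - 1*12) = (-24 + (600 - 96))/(9 - 12) = (-24 + 504)/(-3) = 480*(-⅓) = -160)
G² = (-160)² = 25600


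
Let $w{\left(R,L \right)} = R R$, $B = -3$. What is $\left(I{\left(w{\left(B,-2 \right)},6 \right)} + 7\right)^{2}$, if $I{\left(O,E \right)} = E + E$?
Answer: $361$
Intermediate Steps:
$w{\left(R,L \right)} = R^{2}$
$I{\left(O,E \right)} = 2 E$
$\left(I{\left(w{\left(B,-2 \right)},6 \right)} + 7\right)^{2} = \left(2 \cdot 6 + 7\right)^{2} = \left(12 + 7\right)^{2} = 19^{2} = 361$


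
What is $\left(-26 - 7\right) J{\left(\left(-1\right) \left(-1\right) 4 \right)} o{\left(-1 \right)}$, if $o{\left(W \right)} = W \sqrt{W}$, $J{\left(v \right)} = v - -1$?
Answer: $165 i \approx 165.0 i$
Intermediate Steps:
$J{\left(v \right)} = 1 + v$ ($J{\left(v \right)} = v + 1 = 1 + v$)
$o{\left(W \right)} = W^{\frac{3}{2}}$
$\left(-26 - 7\right) J{\left(\left(-1\right) \left(-1\right) 4 \right)} o{\left(-1 \right)} = \left(-26 - 7\right) \left(1 + \left(-1\right) \left(-1\right) 4\right) \left(-1\right)^{\frac{3}{2}} = - 33 \left(1 + 1 \cdot 4\right) \left(- i\right) = - 33 \left(1 + 4\right) \left(- i\right) = \left(-33\right) 5 \left(- i\right) = - 165 \left(- i\right) = 165 i$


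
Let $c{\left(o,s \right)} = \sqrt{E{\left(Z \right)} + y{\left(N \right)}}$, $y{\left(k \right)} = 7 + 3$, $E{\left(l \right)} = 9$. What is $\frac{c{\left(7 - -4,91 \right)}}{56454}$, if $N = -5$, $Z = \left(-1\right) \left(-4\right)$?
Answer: $\frac{\sqrt{19}}{56454} \approx 7.7212 \cdot 10^{-5}$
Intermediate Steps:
$Z = 4$
$y{\left(k \right)} = 10$
$c{\left(o,s \right)} = \sqrt{19}$ ($c{\left(o,s \right)} = \sqrt{9 + 10} = \sqrt{19}$)
$\frac{c{\left(7 - -4,91 \right)}}{56454} = \frac{\sqrt{19}}{56454}$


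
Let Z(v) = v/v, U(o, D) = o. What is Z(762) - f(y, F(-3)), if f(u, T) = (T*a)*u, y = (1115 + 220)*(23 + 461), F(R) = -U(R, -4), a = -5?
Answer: 9692101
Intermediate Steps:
Z(v) = 1
F(R) = -R
y = 646140 (y = 1335*484 = 646140)
f(u, T) = -5*T*u (f(u, T) = (T*(-5))*u = (-5*T)*u = -5*T*u)
Z(762) - f(y, F(-3)) = 1 - (-5)*(-1*(-3))*646140 = 1 - (-5)*3*646140 = 1 - 1*(-9692100) = 1 + 9692100 = 9692101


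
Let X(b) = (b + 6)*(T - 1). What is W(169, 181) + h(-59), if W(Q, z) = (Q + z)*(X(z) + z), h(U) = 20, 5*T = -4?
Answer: -54440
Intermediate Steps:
T = -⅘ (T = (⅕)*(-4) = -⅘ ≈ -0.80000)
X(b) = -54/5 - 9*b/5 (X(b) = (b + 6)*(-⅘ - 1) = (6 + b)*(-9/5) = -54/5 - 9*b/5)
W(Q, z) = (-54/5 - 4*z/5)*(Q + z) (W(Q, z) = (Q + z)*((-54/5 - 9*z/5) + z) = (Q + z)*(-54/5 - 4*z/5) = (-54/5 - 4*z/5)*(Q + z))
W(169, 181) + h(-59) = (-54/5*169 - 54/5*181 - ⅘*181² - ⅘*169*181) + 20 = (-9126/5 - 9774/5 - ⅘*32761 - 122356/5) + 20 = (-9126/5 - 9774/5 - 131044/5 - 122356/5) + 20 = -54460 + 20 = -54440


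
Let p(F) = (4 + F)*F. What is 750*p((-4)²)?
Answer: 240000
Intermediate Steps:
p(F) = F*(4 + F)
750*p((-4)²) = 750*((-4)²*(4 + (-4)²)) = 750*(16*(4 + 16)) = 750*(16*20) = 750*320 = 240000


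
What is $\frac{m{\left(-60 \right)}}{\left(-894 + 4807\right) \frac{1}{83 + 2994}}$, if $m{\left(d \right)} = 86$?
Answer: $\frac{6154}{91} \approx 67.626$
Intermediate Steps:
$\frac{m{\left(-60 \right)}}{\left(-894 + 4807\right) \frac{1}{83 + 2994}} = \frac{86}{\left(-894 + 4807\right) \frac{1}{83 + 2994}} = \frac{86}{3913 \cdot \frac{1}{3077}} = \frac{86}{\frac{3913}{3077}} = 86 \cdot \frac{3077}{3913} = \frac{6154}{91}$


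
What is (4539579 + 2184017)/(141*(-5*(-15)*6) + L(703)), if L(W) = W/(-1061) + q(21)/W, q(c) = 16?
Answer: 5015015955268/47325799117 ≈ 105.97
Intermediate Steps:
L(W) = 16/W - W/1061 (L(W) = W/(-1061) + 16/W = W*(-1/1061) + 16/W = -W/1061 + 16/W = 16/W - W/1061)
(4539579 + 2184017)/(141*(-5*(-15)*6) + L(703)) = (4539579 + 2184017)/(141*(-5*(-15)*6) + (16/703 - 1/1061*703)) = 6723596/(141*(75*6) + (16*(1/703) - 703/1061)) = 6723596/(141*450 + (16/703 - 703/1061)) = 6723596/(63450 - 477233/745883) = 6723596/(47325799117/745883) = 6723596*(745883/47325799117) = 5015015955268/47325799117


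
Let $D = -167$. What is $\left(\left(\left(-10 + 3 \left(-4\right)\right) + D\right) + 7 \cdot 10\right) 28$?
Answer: $-3332$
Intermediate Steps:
$\left(\left(\left(-10 + 3 \left(-4\right)\right) + D\right) + 7 \cdot 10\right) 28 = \left(\left(\left(-10 + 3 \left(-4\right)\right) - 167\right) + 7 \cdot 10\right) 28 = \left(\left(\left(-10 - 12\right) - 167\right) + 70\right) 28 = \left(\left(-22 - 167\right) + 70\right) 28 = \left(-189 + 70\right) 28 = \left(-119\right) 28 = -3332$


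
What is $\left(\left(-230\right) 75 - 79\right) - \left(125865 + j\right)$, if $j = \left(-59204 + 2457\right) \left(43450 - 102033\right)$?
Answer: $-3324552695$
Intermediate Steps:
$j = 3324409501$ ($j = \left(-56747\right) \left(-58583\right) = 3324409501$)
$\left(\left(-230\right) 75 - 79\right) - \left(125865 + j\right) = \left(\left(-230\right) 75 - 79\right) - 3324535366 = \left(-17250 - 79\right) - 3324535366 = -17329 - 3324535366 = -3324552695$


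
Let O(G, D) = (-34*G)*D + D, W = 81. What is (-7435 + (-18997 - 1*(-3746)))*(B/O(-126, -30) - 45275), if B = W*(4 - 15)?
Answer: 22005799457379/21425 ≈ 1.0271e+9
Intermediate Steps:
O(G, D) = D - 34*D*G (O(G, D) = -34*D*G + D = D - 34*D*G)
B = -891 (B = 81*(4 - 15) = 81*(-11) = -891)
(-7435 + (-18997 - 1*(-3746)))*(B/O(-126, -30) - 45275) = (-7435 + (-18997 - 1*(-3746)))*(-891*(-1/(30*(1 - 34*(-126)))) - 45275) = (-7435 + (-18997 + 3746))*(-891*(-1/(30*(1 + 4284))) - 45275) = (-7435 - 15251)*(-891/((-30*4285)) - 45275) = -22686*(-891/(-128550) - 45275) = -22686*(-891*(-1/128550) - 45275) = -22686*(297/42850 - 45275) = -22686*(-1940033453/42850) = 22005799457379/21425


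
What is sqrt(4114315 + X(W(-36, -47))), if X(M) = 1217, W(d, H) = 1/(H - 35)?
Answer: 2*sqrt(1028883) ≈ 2028.7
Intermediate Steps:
W(d, H) = 1/(-35 + H)
sqrt(4114315 + X(W(-36, -47))) = sqrt(4114315 + 1217) = sqrt(4115532) = 2*sqrt(1028883)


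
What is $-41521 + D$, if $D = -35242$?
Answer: $-76763$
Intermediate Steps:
$-41521 + D = -41521 - 35242 = -76763$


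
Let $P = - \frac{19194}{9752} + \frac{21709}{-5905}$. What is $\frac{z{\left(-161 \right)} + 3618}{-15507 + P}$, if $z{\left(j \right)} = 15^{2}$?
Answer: $- \frac{110650653540}{446652162829} \approx -0.24773$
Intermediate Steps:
$z{\left(j \right)} = 225$
$P = - \frac{162523369}{28792780}$ ($P = \left(-19194\right) \frac{1}{9752} + 21709 \left(- \frac{1}{5905}\right) = - \frac{9597}{4876} - \frac{21709}{5905} = - \frac{162523369}{28792780} \approx -5.6446$)
$\frac{z{\left(-161 \right)} + 3618}{-15507 + P} = \frac{225 + 3618}{-15507 - \frac{162523369}{28792780}} = \frac{3843}{- \frac{446652162829}{28792780}} = 3843 \left(- \frac{28792780}{446652162829}\right) = - \frac{110650653540}{446652162829}$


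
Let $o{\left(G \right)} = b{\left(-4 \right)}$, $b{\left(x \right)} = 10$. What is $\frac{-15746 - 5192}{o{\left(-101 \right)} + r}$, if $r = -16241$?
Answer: $\frac{20938}{16231} \approx 1.29$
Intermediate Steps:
$o{\left(G \right)} = 10$
$\frac{-15746 - 5192}{o{\left(-101 \right)} + r} = \frac{-15746 - 5192}{10 - 16241} = - \frac{20938}{-16231} = \left(-20938\right) \left(- \frac{1}{16231}\right) = \frac{20938}{16231}$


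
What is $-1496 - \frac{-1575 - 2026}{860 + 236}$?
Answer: $- \frac{1636015}{1096} \approx -1492.7$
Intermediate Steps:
$-1496 - \frac{-1575 - 2026}{860 + 236} = -1496 - - \frac{3601}{1096} = -1496 + \frac{3601}{1096} = - \frac{1636015}{1096}$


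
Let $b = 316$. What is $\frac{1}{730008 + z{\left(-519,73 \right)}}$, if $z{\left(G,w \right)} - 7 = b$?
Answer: $\frac{1}{730331} \approx 1.3692 \cdot 10^{-6}$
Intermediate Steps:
$z{\left(G,w \right)} = 323$ ($z{\left(G,w \right)} = 7 + 316 = 323$)
$\frac{1}{730008 + z{\left(-519,73 \right)}} = \frac{1}{730008 + 323} = \frac{1}{730331}$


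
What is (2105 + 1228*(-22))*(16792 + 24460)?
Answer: -1027628572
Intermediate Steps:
(2105 + 1228*(-22))*(16792 + 24460) = (2105 - 27016)*41252 = -24911*41252 = -1027628572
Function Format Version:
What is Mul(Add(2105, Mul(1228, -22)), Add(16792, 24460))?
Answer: -1027628572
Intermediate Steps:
Mul(Add(2105, Mul(1228, -22)), Add(16792, 24460)) = Mul(Add(2105, -27016), 41252) = Mul(-24911, 41252) = -1027628572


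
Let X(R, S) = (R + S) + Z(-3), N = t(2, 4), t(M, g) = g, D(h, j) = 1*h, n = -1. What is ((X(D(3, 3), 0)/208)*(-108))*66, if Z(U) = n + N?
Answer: -2673/13 ≈ -205.62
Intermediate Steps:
D(h, j) = h
N = 4
Z(U) = 3 (Z(U) = -1 + 4 = 3)
X(R, S) = 3 + R + S (X(R, S) = (R + S) + 3 = 3 + R + S)
((X(D(3, 3), 0)/208)*(-108))*66 = (((3 + 3 + 0)/208)*(-108))*66 = ((6*(1/208))*(-108))*66 = ((3/104)*(-108))*66 = -81/26*66 = -2673/13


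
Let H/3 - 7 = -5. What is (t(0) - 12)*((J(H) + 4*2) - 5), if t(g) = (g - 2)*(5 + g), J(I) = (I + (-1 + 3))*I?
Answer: -1122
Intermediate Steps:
H = 6 (H = 21 + 3*(-5) = 21 - 15 = 6)
J(I) = I*(2 + I) (J(I) = (I + 2)*I = (2 + I)*I = I*(2 + I))
t(g) = (-2 + g)*(5 + g)
(t(0) - 12)*((J(H) + 4*2) - 5) = ((-10 + 0² + 3*0) - 12)*((6*(2 + 6) + 4*2) - 5) = ((-10 + 0 + 0) - 12)*((6*8 + 8) - 5) = (-10 - 12)*((48 + 8) - 5) = -22*(56 - 5) = -22*51 = -1122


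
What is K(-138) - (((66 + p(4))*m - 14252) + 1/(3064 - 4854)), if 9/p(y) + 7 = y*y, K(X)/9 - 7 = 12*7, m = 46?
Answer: 21460311/1790 ≈ 11989.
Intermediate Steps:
K(X) = 819 (K(X) = 63 + 9*(12*7) = 63 + 9*84 = 63 + 756 = 819)
p(y) = 9/(-7 + y²) (p(y) = 9/(-7 + y*y) = 9/(-7 + y²))
K(-138) - (((66 + p(4))*m - 14252) + 1/(3064 - 4854)) = 819 - (((66 + 9/(-7 + 4²))*46 - 14252) + 1/(3064 - 4854)) = 819 - (((66 + 9/(-7 + 16))*46 - 14252) + 1/(-1790)) = 819 - (((66 + 9/9)*46 - 14252) - 1/1790) = 819 - (((66 + 9*(⅑))*46 - 14252) - 1/1790) = 819 - (((66 + 1)*46 - 14252) - 1/1790) = 819 - ((67*46 - 14252) - 1/1790) = 819 - ((3082 - 14252) - 1/1790) = 819 - (-11170 - 1/1790) = 819 - 1*(-19994301/1790) = 819 + 19994301/1790 = 21460311/1790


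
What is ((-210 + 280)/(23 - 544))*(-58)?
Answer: 4060/521 ≈ 7.7927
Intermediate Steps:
((-210 + 280)/(23 - 544))*(-58) = (70/(-521))*(-58) = (70*(-1/521))*(-58) = -70/521*(-58) = 4060/521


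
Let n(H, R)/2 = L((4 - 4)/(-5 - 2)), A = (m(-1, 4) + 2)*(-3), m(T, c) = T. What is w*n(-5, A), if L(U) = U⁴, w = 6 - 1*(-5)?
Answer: 0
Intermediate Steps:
w = 11 (w = 6 + 5 = 11)
A = -3 (A = (-1 + 2)*(-3) = 1*(-3) = -3)
n(H, R) = 0 (n(H, R) = 2*((4 - 4)/(-5 - 2))⁴ = 2*(0/(-7))⁴ = 2*(0*(-⅐))⁴ = 2*0⁴ = 2*0 = 0)
w*n(-5, A) = 11*0 = 0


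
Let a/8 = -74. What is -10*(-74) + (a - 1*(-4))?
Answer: 152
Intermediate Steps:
a = -592 (a = 8*(-74) = -592)
-10*(-74) + (a - 1*(-4)) = -10*(-74) + (-592 - 1*(-4)) = 740 + (-592 + 4) = 740 - 588 = 152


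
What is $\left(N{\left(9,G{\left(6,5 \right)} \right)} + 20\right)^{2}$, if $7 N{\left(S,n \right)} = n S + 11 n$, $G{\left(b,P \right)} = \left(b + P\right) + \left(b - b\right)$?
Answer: $\frac{129600}{49} \approx 2644.9$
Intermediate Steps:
$G{\left(b,P \right)} = P + b$ ($G{\left(b,P \right)} = \left(P + b\right) + 0 = P + b$)
$N{\left(S,n \right)} = \frac{11 n}{7} + \frac{S n}{7}$ ($N{\left(S,n \right)} = \frac{n S + 11 n}{7} = \frac{S n + 11 n}{7} = \frac{11 n + S n}{7} = \frac{11 n}{7} + \frac{S n}{7}$)
$\left(N{\left(9,G{\left(6,5 \right)} \right)} + 20\right)^{2} = \left(\frac{\left(5 + 6\right) \left(11 + 9\right)}{7} + 20\right)^{2} = \left(\frac{1}{7} \cdot 11 \cdot 20 + 20\right)^{2} = \left(\frac{220}{7} + 20\right)^{2} = \left(\frac{360}{7}\right)^{2} = \frac{129600}{49}$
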